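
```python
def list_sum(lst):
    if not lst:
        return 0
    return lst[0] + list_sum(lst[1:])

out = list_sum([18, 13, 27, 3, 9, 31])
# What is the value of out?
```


list_sum([18, 13, 27, 3, 9, 31])
= 18 + list_sum([13, 27, 3, 9, 31])
= 18 + 13 + list_sum([27, 3, 9, 31])
= 18 + 13 + 27 + list_sum([3, 9, 31])
= 18 + 13 + 27 + 3 + list_sum([9, 31])
= 18 + 13 + 27 + 3 + 9 + list_sum([31])
= 18 + 13 + 27 + 3 + 9 + 31 + list_sum([])
= 18 + 13 + 27 + 3 + 9 + 31 + 0
= 101


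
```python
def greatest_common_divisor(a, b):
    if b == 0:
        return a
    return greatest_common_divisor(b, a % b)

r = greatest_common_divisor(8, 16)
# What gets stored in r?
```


greatest_common_divisor(8, 16)
= greatest_common_divisor(16, 8 % 16) = greatest_common_divisor(16, 8)
= greatest_common_divisor(8, 16 % 8) = greatest_common_divisor(8, 0)
b == 0, return a = 8


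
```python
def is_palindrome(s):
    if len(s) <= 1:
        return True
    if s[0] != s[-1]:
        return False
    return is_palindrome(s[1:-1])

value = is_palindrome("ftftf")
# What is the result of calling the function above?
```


is_palindrome("ftftf")
"ftftf": s[0]='f' == s[-1]='f' -> is_palindrome("tft")
"tft": s[0]='t' == s[-1]='t' -> is_palindrome("f")
"f": len <= 1 -> True
= True


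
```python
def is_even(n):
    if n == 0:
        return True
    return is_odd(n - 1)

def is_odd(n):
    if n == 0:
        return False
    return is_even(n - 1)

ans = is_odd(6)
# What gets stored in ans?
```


is_odd(6)
= is_even(5)
= is_odd(4)
= is_even(3)
= is_odd(2)
= is_even(1)
= is_odd(0)
n == 0: return False
= False


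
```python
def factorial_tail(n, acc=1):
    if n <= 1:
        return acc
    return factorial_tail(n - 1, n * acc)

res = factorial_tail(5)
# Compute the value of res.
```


factorial_tail(5, 1)
= factorial_tail(4, 5 * 1) = factorial_tail(4, 5)
= factorial_tail(3, 4 * 5) = factorial_tail(3, 20)
= factorial_tail(2, 3 * 20) = factorial_tail(2, 60)
= factorial_tail(1, 2 * 60) = factorial_tail(1, 120)
n <= 1, return acc = 120


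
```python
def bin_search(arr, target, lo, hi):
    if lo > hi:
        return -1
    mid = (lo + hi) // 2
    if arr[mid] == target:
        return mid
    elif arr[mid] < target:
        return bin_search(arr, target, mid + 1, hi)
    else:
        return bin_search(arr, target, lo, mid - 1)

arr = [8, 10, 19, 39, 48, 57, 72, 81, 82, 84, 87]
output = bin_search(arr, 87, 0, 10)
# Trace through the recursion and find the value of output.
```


bin_search(arr, 87, 0, 10)
lo=0, hi=10, mid=5, arr[mid]=57
57 < 87, search right half
lo=6, hi=10, mid=8, arr[mid]=82
82 < 87, search right half
lo=9, hi=10, mid=9, arr[mid]=84
84 < 87, search right half
lo=10, hi=10, mid=10, arr[mid]=87
arr[10] == 87, found at index 10
= 10


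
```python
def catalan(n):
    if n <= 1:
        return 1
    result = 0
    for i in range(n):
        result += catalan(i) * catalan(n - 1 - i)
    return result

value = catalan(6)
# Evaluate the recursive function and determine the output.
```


catalan(6)
= sum of catalan(i) * catalan(6-1-i) for i in 0..5
First compute sub-values bottom-up:
  catalan(0) = 1, catalan(1) = 1
  catalan(2) = 1*1 + 1*1 = 2
  catalan(3) = 1*2 + 1*1 + 2*1 = 5
  catalan(4) = 1*5 + 1*2 + 2*1 + 5*1 = 14
  catalan(5) = 1*14 + 1*5 + 2*2 + 5*1 + 14*1 = 42
Now catalan(6):
  catalan(0)*catalan(5) = 1*42 = 42
  catalan(1)*catalan(4) = 1*14 = 14
  catalan(2)*catalan(3) = 2*5 = 10
  catalan(3)*catalan(2) = 5*2 = 10
  catalan(4)*catalan(1) = 14*1 = 14
  catalan(5)*catalan(0) = 42*1 = 42
= 42 + 14 + 10 + 10 + 14 + 42
= 132


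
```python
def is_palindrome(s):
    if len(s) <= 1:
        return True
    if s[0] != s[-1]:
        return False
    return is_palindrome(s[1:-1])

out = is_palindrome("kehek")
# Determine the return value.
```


is_palindrome("kehek")
"kehek": s[0]='k' == s[-1]='k' -> is_palindrome("ehe")
"ehe": s[0]='e' == s[-1]='e' -> is_palindrome("h")
"h": len <= 1 -> True
= True


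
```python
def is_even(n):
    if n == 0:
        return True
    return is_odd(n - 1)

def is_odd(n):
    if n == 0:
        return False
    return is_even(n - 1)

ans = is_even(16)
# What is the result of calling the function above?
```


is_even(16)
= is_odd(15)
= is_even(14)
= is_odd(13)
= is_even(12)
= is_odd(11)
= is_even(10)
= is_odd(9)
= is_even(8)
= is_odd(7)
= is_even(6)
= is_odd(5)
= is_even(4)
= is_odd(3)
= is_even(2)
= is_odd(1)
= is_even(0)
n == 0: return True
= True


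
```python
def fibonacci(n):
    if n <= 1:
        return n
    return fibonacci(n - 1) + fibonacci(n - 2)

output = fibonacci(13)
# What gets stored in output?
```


fibonacci(13)
= fibonacci(12) + fibonacci(11)
= (fibonacci(11) + fibonacci(10)) + fibonacci(11)
Computing bottom-up: fibonacci(0)=0, fibonacci(1)=1, fibonacci(2)=1, fibonacci(3)=2, fibonacci(4)=3, fibonacci(5)=5, fibonacci(6)=8, fibonacci(7)=13, fibonacci(8)=21, fibonacci(9)=34, fibonacci(10)=55, fibonacci(11)=89, fibonacci(12)=144, fibonacci(13)=233
= 233


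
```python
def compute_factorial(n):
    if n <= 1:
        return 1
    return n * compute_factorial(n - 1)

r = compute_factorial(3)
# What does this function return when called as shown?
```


compute_factorial(3)
= 3 * compute_factorial(2)
= 3 * 2 * compute_factorial(1)
= 3 * 2 * 1
= 6


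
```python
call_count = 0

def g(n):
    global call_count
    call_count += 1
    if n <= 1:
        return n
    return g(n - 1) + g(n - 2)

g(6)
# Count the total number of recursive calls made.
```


g(6) calls g(5) and g(4); each non-base call branches into two more.
Let C(k) = total number of calls made by g(k), including the call to g(k) itself.
Base cases: C(0) = 1, C(1) = 1
Recurrence: C(k) = 1 + C(k-1) + C(k-2)
  C(2) = 1 + C(1) + C(0) = 1 + 1 + 1 = 3
  C(3) = 1 + C(2) + C(1) = 1 + 3 + 1 = 5
  C(4) = 1 + C(3) + C(2) = 1 + 5 + 3 = 9
  C(5) = 1 + C(4) + C(3) = 1 + 9 + 5 = 15
  C(6) = 1 + C(5) + C(4) = 1 + 15 + 9 = 25
Total calls = C(6) = 25


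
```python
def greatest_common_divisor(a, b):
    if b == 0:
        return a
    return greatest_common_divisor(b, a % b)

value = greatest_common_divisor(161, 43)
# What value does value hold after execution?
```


greatest_common_divisor(161, 43)
= greatest_common_divisor(43, 161 % 43) = greatest_common_divisor(43, 32)
= greatest_common_divisor(32, 43 % 32) = greatest_common_divisor(32, 11)
= greatest_common_divisor(11, 32 % 11) = greatest_common_divisor(11, 10)
= greatest_common_divisor(10, 11 % 10) = greatest_common_divisor(10, 1)
= greatest_common_divisor(1, 10 % 1) = greatest_common_divisor(1, 0)
b == 0, return a = 1


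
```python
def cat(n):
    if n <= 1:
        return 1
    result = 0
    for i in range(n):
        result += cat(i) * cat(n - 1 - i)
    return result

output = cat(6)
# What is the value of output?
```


cat(6)
= sum of cat(i) * cat(6-1-i) for i in 0..5
First compute sub-values bottom-up:
  cat(0) = 1, cat(1) = 1
  cat(2) = 1*1 + 1*1 = 2
  cat(3) = 1*2 + 1*1 + 2*1 = 5
  cat(4) = 1*5 + 1*2 + 2*1 + 5*1 = 14
  cat(5) = 1*14 + 1*5 + 2*2 + 5*1 + 14*1 = 42
Now cat(6):
  cat(0)*cat(5) = 1*42 = 42
  cat(1)*cat(4) = 1*14 = 14
  cat(2)*cat(3) = 2*5 = 10
  cat(3)*cat(2) = 5*2 = 10
  cat(4)*cat(1) = 14*1 = 14
  cat(5)*cat(0) = 42*1 = 42
= 42 + 14 + 10 + 10 + 14 + 42
= 132


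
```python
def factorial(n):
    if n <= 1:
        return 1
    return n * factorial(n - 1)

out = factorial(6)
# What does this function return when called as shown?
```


factorial(6)
= 6 * factorial(5)
= 6 * 5 * factorial(4)
= 6 * 5 * 4 * factorial(3)
= 6 * 5 * 4 * 3 * factorial(2)
= 6 * 5 * 4 * 3 * 2 * factorial(1)
= 6 * 5 * 4 * 3 * 2 * 1
= 720


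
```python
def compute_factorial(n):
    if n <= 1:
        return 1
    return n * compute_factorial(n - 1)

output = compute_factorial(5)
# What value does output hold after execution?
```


compute_factorial(5)
= 5 * compute_factorial(4)
= 5 * 4 * compute_factorial(3)
= 5 * 4 * 3 * compute_factorial(2)
= 5 * 4 * 3 * 2 * compute_factorial(1)
= 5 * 4 * 3 * 2 * 1
= 120


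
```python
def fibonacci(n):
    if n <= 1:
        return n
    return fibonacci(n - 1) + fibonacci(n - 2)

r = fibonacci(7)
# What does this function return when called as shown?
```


fibonacci(7)
= fibonacci(6) + fibonacci(5)
= (fibonacci(5) + fibonacci(4)) + fibonacci(5)
Computing bottom-up: fibonacci(0)=0, fibonacci(1)=1, fibonacci(2)=1, fibonacci(3)=2, fibonacci(4)=3, fibonacci(5)=5, fibonacci(6)=8, fibonacci(7)=13
= 13


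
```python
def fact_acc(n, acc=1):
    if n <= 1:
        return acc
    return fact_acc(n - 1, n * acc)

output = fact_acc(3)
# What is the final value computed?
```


fact_acc(3, 1)
= fact_acc(2, 3 * 1) = fact_acc(2, 3)
= fact_acc(1, 2 * 3) = fact_acc(1, 6)
n <= 1, return acc = 6


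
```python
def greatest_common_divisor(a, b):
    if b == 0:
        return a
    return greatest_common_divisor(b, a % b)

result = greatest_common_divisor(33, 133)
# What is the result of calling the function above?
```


greatest_common_divisor(33, 133)
= greatest_common_divisor(133, 33 % 133) = greatest_common_divisor(133, 33)
= greatest_common_divisor(33, 133 % 33) = greatest_common_divisor(33, 1)
= greatest_common_divisor(1, 33 % 1) = greatest_common_divisor(1, 0)
b == 0, return a = 1


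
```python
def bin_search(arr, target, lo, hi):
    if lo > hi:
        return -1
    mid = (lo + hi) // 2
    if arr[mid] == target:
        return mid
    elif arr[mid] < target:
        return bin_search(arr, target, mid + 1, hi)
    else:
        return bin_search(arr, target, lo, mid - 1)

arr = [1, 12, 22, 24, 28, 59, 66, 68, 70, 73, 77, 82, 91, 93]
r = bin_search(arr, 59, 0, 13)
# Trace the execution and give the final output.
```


bin_search(arr, 59, 0, 13)
lo=0, hi=13, mid=6, arr[mid]=66
66 > 59, search left half
lo=0, hi=5, mid=2, arr[mid]=22
22 < 59, search right half
lo=3, hi=5, mid=4, arr[mid]=28
28 < 59, search right half
lo=5, hi=5, mid=5, arr[mid]=59
arr[5] == 59, found at index 5
= 5


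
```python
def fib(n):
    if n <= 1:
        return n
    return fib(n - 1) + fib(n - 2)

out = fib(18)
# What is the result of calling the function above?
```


fib(18)
= fib(17) + fib(16)
= (fib(16) + fib(15)) + fib(16)
Computing bottom-up: fib(0)=0, fib(1)=1, fib(2)=1, fib(3)=2, fib(4)=3, fib(5)=5, fib(6)=8, fib(7)=13, fib(8)=21, fib(9)=34, fib(10)=55, fib(11)=89, fib(12)=144, fib(13)=233, fib(14)=377, fib(15)=610, fib(16)=987, fib(17)=1597, fib(18)=2584
= 2584


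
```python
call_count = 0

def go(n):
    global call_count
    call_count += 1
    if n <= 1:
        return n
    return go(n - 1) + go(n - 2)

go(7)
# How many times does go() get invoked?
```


go(7) calls go(6) and go(5); each non-base call branches into two more.
Let C(k) = total number of calls made by go(k), including the call to go(k) itself.
Base cases: C(0) = 1, C(1) = 1
Recurrence: C(k) = 1 + C(k-1) + C(k-2)
  C(2) = 1 + C(1) + C(0) = 1 + 1 + 1 = 3
  C(3) = 1 + C(2) + C(1) = 1 + 3 + 1 = 5
  C(4) = 1 + C(3) + C(2) = 1 + 5 + 3 = 9
  C(5) = 1 + C(4) + C(3) = 1 + 9 + 5 = 15
  C(6) = 1 + C(5) + C(4) = 1 + 15 + 9 = 25
  C(7) = 1 + C(6) + C(5) = 1 + 25 + 15 = 41
Total calls = C(7) = 41


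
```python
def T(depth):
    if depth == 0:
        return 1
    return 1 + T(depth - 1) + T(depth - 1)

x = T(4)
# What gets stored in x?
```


T(4)
= 1 + T(3) + T(3)
= 1 + 2 * T(3)
T(k) = 2^(k+1) - 1
T(0) = 1
T(1) = 3
T(2) = 7
T(3) = 15
T(4) = 31
T(4) = 2^5 - 1 = 31


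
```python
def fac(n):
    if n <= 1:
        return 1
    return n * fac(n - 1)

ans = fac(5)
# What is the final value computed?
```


fac(5)
= 5 * fac(4)
= 5 * 4 * fac(3)
= 5 * 4 * 3 * fac(2)
= 5 * 4 * 3 * 2 * fac(1)
= 5 * 4 * 3 * 2 * 1
= 120


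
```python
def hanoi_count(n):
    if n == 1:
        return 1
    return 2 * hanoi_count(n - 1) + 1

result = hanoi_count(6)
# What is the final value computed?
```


hanoi_count(6)
= 2 * hanoi_count(5) + 1
= 2 * (2 * hanoi_count(4) + 1) + 1
= 2 * (2 * (2 * hanoi_count(3) + 1) + 1) + 1
= 2 * (2 * (2 * (2 * hanoi_count(2) + 1) + 1) + 1) + 1
= 2 * (2 * (2 * (2 * (2 * hanoi_count(1) + 1) + 1) + 1) + 1) + 1
Now compute bottom-up:
hanoi_count(1) = 1
hanoi_count(2) = 2 * 1 + 1 = 3
hanoi_count(3) = 2 * 3 + 1 = 7
hanoi_count(4) = 2 * 7 + 1 = 15
hanoi_count(5) = 2 * 15 + 1 = 31
hanoi_count(6) = 2 * 31 + 1 = 63
= 63


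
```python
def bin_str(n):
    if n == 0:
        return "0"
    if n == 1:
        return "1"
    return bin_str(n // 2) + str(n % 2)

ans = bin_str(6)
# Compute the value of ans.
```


bin_str(6)
= bin_str(3) + "0"
= bin_str(1) + "1" + "0"
= "1" + "1" + "0"
= "110"


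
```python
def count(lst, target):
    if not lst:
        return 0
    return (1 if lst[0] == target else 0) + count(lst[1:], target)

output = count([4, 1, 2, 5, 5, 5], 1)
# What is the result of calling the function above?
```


count([4, 1, 2, 5, 5, 5], 1)
lst[0]=4 != 1: 0 + count([1, 2, 5, 5, 5], 1)
lst[0]=1 == 1: 1 + count([2, 5, 5, 5], 1)
lst[0]=2 != 1: 0 + count([5, 5, 5], 1)
lst[0]=5 != 1: 0 + count([5, 5], 1)
lst[0]=5 != 1: 0 + count([5], 1)
lst[0]=5 != 1: 0 + count([], 1)
= 1


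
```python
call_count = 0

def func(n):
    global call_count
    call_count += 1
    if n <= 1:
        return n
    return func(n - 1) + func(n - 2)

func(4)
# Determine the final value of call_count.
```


func(4) calls func(3) and func(2); each non-base call branches into two more.
Let C(k) = total number of calls made by func(k), including the call to func(k) itself.
Base cases: C(0) = 1, C(1) = 1
Recurrence: C(k) = 1 + C(k-1) + C(k-2)
  C(2) = 1 + C(1) + C(0) = 1 + 1 + 1 = 3
  C(3) = 1 + C(2) + C(1) = 1 + 3 + 1 = 5
  C(4) = 1 + C(3) + C(2) = 1 + 5 + 3 = 9
Total calls = C(4) = 9


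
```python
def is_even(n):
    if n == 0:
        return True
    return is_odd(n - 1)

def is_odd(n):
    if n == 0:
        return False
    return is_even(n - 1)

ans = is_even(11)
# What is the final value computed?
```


is_even(11)
= is_odd(10)
= is_even(9)
= is_odd(8)
= is_even(7)
= is_odd(6)
= is_even(5)
= is_odd(4)
= is_even(3)
= is_odd(2)
= is_even(1)
= is_odd(0)
n == 0: return False
= False


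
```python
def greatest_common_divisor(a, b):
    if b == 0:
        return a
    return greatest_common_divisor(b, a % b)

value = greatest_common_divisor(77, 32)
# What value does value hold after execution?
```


greatest_common_divisor(77, 32)
= greatest_common_divisor(32, 77 % 32) = greatest_common_divisor(32, 13)
= greatest_common_divisor(13, 32 % 13) = greatest_common_divisor(13, 6)
= greatest_common_divisor(6, 13 % 6) = greatest_common_divisor(6, 1)
= greatest_common_divisor(1, 6 % 1) = greatest_common_divisor(1, 0)
b == 0, return a = 1


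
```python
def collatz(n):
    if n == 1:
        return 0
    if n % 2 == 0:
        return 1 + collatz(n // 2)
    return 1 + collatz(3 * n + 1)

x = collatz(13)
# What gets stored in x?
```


collatz(13)
13 is odd -> 3*13+1 = 40 -> collatz(40)
40 is even -> collatz(20)
20 is even -> collatz(10)
10 is even -> collatz(5)
5 is odd -> 3*5+1 = 16 -> collatz(16)
16 is even -> collatz(8)
8 is even -> collatz(4)
4 is even -> collatz(2)
2 is even -> collatz(1)
Reached 1 after 9 steps
= 9


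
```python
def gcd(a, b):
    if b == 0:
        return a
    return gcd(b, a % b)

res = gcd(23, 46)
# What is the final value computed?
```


gcd(23, 46)
= gcd(46, 23 % 46) = gcd(46, 23)
= gcd(23, 46 % 23) = gcd(23, 0)
b == 0, return a = 23


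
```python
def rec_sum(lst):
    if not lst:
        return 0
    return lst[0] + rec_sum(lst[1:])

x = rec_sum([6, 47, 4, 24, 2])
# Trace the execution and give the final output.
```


rec_sum([6, 47, 4, 24, 2])
= 6 + rec_sum([47, 4, 24, 2])
= 6 + 47 + rec_sum([4, 24, 2])
= 6 + 47 + 4 + rec_sum([24, 2])
= 6 + 47 + 4 + 24 + rec_sum([2])
= 6 + 47 + 4 + 24 + 2 + rec_sum([])
= 6 + 47 + 4 + 24 + 2 + 0
= 83


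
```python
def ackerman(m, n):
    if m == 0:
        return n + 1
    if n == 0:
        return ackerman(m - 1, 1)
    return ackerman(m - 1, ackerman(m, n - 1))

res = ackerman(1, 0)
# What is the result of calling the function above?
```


ackerman(1, 0)
n == 0: return ackerman(0, 1)
= ackerman(0, 1) = 2
= 2


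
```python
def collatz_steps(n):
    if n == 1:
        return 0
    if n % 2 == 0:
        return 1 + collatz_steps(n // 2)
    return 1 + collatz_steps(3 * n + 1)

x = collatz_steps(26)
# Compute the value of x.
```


collatz_steps(26)
26 is even -> collatz_steps(13)
13 is odd -> 3*13+1 = 40 -> collatz_steps(40)
40 is even -> collatz_steps(20)
20 is even -> collatz_steps(10)
10 is even -> collatz_steps(5)
5 is odd -> 3*5+1 = 16 -> collatz_steps(16)
16 is even -> collatz_steps(8)
8 is even -> collatz_steps(4)
4 is even -> collatz_steps(2)
2 is even -> collatz_steps(1)
Reached 1 after 10 steps
= 10


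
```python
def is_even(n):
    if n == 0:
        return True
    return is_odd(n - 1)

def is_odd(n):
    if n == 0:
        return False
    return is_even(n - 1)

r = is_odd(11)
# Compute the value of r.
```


is_odd(11)
= is_even(10)
= is_odd(9)
= is_even(8)
= is_odd(7)
= is_even(6)
= is_odd(5)
= is_even(4)
= is_odd(3)
= is_even(2)
= is_odd(1)
= is_even(0)
n == 0: return True
= True


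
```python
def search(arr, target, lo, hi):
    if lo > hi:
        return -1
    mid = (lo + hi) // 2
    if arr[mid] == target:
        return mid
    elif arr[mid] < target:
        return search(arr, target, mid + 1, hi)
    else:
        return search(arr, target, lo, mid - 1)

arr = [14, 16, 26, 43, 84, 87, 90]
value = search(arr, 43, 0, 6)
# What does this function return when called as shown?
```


search(arr, 43, 0, 6)
lo=0, hi=6, mid=3, arr[mid]=43
arr[3] == 43, found at index 3
= 3


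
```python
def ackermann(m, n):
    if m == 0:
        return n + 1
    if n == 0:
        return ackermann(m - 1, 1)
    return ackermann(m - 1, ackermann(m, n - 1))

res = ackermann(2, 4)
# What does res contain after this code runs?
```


ackermann(2, 4)
= ackermann(1, ackermann(2, 3))
First compute ackermann(2, 3) = 9
= ackermann(1, 9)
= 11


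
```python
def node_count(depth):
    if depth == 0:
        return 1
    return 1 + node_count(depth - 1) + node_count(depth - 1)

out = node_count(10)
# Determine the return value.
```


node_count(10)
= 1 + node_count(9) + node_count(9)
= 1 + 2 * node_count(9)
node_count(k) = 2^(k+1) - 1
node_count(0) = 1
node_count(1) = 3
node_count(2) = 7
node_count(3) = 15
node_count(4) = 31
node_count(10) = 2^11 - 1 = 2047


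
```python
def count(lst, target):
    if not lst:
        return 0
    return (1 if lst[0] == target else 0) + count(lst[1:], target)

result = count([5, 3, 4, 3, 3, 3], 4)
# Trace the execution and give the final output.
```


count([5, 3, 4, 3, 3, 3], 4)
lst[0]=5 != 4: 0 + count([3, 4, 3, 3, 3], 4)
lst[0]=3 != 4: 0 + count([4, 3, 3, 3], 4)
lst[0]=4 == 4: 1 + count([3, 3, 3], 4)
lst[0]=3 != 4: 0 + count([3, 3], 4)
lst[0]=3 != 4: 0 + count([3], 4)
lst[0]=3 != 4: 0 + count([], 4)
= 1


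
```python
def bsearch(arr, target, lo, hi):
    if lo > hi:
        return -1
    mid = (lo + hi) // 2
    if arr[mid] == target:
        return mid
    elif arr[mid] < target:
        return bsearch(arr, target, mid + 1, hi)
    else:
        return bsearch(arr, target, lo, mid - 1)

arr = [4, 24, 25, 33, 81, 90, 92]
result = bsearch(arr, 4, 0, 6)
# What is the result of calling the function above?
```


bsearch(arr, 4, 0, 6)
lo=0, hi=6, mid=3, arr[mid]=33
33 > 4, search left half
lo=0, hi=2, mid=1, arr[mid]=24
24 > 4, search left half
lo=0, hi=0, mid=0, arr[mid]=4
arr[0] == 4, found at index 0
= 0


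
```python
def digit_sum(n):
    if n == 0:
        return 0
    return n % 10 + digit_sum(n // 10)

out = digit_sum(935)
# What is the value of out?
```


digit_sum(935)
= 5 + digit_sum(93)
= 5 + 3 + digit_sum(9)
= 5 + 3 + 9 + digit_sum(0)
= 5 + 3 + 9 + 0
= 17


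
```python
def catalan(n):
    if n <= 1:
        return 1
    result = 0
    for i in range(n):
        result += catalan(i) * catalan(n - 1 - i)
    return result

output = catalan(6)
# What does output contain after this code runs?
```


catalan(6)
= sum of catalan(i) * catalan(6-1-i) for i in 0..5
First compute sub-values bottom-up:
  catalan(0) = 1, catalan(1) = 1
  catalan(2) = 1*1 + 1*1 = 2
  catalan(3) = 1*2 + 1*1 + 2*1 = 5
  catalan(4) = 1*5 + 1*2 + 2*1 + 5*1 = 14
  catalan(5) = 1*14 + 1*5 + 2*2 + 5*1 + 14*1 = 42
Now catalan(6):
  catalan(0)*catalan(5) = 1*42 = 42
  catalan(1)*catalan(4) = 1*14 = 14
  catalan(2)*catalan(3) = 2*5 = 10
  catalan(3)*catalan(2) = 5*2 = 10
  catalan(4)*catalan(1) = 14*1 = 14
  catalan(5)*catalan(0) = 42*1 = 42
= 42 + 14 + 10 + 10 + 14 + 42
= 132


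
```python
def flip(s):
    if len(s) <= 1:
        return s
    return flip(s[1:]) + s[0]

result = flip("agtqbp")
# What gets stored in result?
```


flip("agtqbp")
= flip("gtqbp") + "a"
= flip("tqbp") + "g" + "a"
= flip("qbp") + "t" + "g" + "a"
= flip("bp") + "q" + "t" + "g" + "a"
= flip("p") + "b" + "q" + "t" + "g" + "a"
= "p" + "b" + "q" + "t" + "g" + "a"
= "pbqtga"


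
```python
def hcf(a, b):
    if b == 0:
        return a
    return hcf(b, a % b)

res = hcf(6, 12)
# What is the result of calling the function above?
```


hcf(6, 12)
= hcf(12, 6 % 12) = hcf(12, 6)
= hcf(6, 12 % 6) = hcf(6, 0)
b == 0, return a = 6


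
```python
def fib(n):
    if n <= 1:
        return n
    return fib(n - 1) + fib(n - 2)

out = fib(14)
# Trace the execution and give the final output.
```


fib(14)
= fib(13) + fib(12)
= (fib(12) + fib(11)) + fib(12)
Computing bottom-up: fib(0)=0, fib(1)=1, fib(2)=1, fib(3)=2, fib(4)=3, fib(5)=5, fib(6)=8, fib(7)=13, fib(8)=21, fib(9)=34, fib(10)=55, fib(11)=89, fib(12)=144, fib(13)=233, fib(14)=377
= 377


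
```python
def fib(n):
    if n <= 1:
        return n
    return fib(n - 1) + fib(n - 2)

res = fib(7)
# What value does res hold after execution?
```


fib(7)
= fib(6) + fib(5)
= (fib(5) + fib(4)) + fib(5)
Computing bottom-up: fib(0)=0, fib(1)=1, fib(2)=1, fib(3)=2, fib(4)=3, fib(5)=5, fib(6)=8, fib(7)=13
= 13


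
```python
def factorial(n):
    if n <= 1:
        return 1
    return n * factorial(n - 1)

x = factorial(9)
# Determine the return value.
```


factorial(9)
= 9 * factorial(8)
= 9 * 8 * factorial(7)
= 9 * 8 * 7 * factorial(6)
= 9 * 8 * 7 * 6 * factorial(5)
= 9 * 8 * 7 * 6 * 5 * factorial(4)
= 9 * 8 * 7 * 6 * 5 * 4 * factorial(3)
= 9 * 8 * 7 * 6 * 5 * 4 * 3 * factorial(2)
= 9 * 8 * 7 * 6 * 5 * 4 * 3 * 2 * factorial(1)
= 9 * 8 * 7 * 6 * 5 * 4 * 3 * 2 * 1
= 362880


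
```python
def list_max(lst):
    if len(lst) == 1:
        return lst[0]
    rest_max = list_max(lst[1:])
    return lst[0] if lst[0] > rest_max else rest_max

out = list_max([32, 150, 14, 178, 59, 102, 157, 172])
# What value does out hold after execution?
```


list_max([32, 150, 14, 178, 59, 102, 157, 172])
= compare 32 with list_max([150, 14, 178, 59, 102, 157, 172])
= compare 150 with list_max([14, 178, 59, 102, 157, 172])
= compare 14 with list_max([178, 59, 102, 157, 172])
= compare 178 with list_max([59, 102, 157, 172])
= compare 59 with list_max([102, 157, 172])
= compare 102 with list_max([157, 172])
= compare 157 with list_max([172])
Base: list_max([172]) = 172
compare 157 with 172: max = 172
compare 102 with 172: max = 172
compare 59 with 172: max = 172
compare 178 with 172: max = 178
compare 14 with 178: max = 178
compare 150 with 178: max = 178
compare 32 with 178: max = 178
= 178


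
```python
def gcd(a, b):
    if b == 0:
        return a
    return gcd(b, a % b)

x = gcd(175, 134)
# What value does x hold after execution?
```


gcd(175, 134)
= gcd(134, 175 % 134) = gcd(134, 41)
= gcd(41, 134 % 41) = gcd(41, 11)
= gcd(11, 41 % 11) = gcd(11, 8)
= gcd(8, 11 % 8) = gcd(8, 3)
= gcd(3, 8 % 3) = gcd(3, 2)
= gcd(2, 3 % 2) = gcd(2, 1)
= gcd(1, 2 % 1) = gcd(1, 0)
b == 0, return a = 1


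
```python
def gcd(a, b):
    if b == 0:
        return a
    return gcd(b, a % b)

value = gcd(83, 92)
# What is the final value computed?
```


gcd(83, 92)
= gcd(92, 83 % 92) = gcd(92, 83)
= gcd(83, 92 % 83) = gcd(83, 9)
= gcd(9, 83 % 9) = gcd(9, 2)
= gcd(2, 9 % 2) = gcd(2, 1)
= gcd(1, 2 % 1) = gcd(1, 0)
b == 0, return a = 1


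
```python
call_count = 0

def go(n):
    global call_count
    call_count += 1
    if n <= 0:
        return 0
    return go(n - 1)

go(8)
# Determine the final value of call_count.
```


go(8) calls go(7) calls ... calls go(0)
Total calls: 8 + 1 (for base case) = 9


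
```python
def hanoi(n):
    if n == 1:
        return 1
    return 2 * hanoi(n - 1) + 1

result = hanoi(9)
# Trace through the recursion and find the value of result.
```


hanoi(9)
= 2 * hanoi(8) + 1
= 2 * (2 * hanoi(7) + 1) + 1
= 2 * (2 * (2 * hanoi(6) + 1) + 1) + 1
= 2 * (2 * (2 * (2 * hanoi(5) + 1) + 1) + 1) + 1
= 2 * (2 * (2 * (2 * (2 * hanoi(4) + 1) + 1) + 1) + 1) + 1
= 2 * (2 * (2 * (2 * (2 * (2 * hanoi(3) + 1) + 1) + 1) + 1) + 1) + 1
= 2 * (2 * (2 * (2 * (2 * (2 * (2 * hanoi(2) + 1) + 1) + 1) + 1) + 1) + 1) + 1
= 2 * (2 * (2 * (2 * (2 * (2 * (2 * (2 * hanoi(1) + 1) + 1) + 1) + 1) + 1) + 1) + 1) + 1
Now compute bottom-up:
hanoi(1) = 1
hanoi(2) = 2 * 1 + 1 = 3
hanoi(3) = 2 * 3 + 1 = 7
hanoi(4) = 2 * 7 + 1 = 15
hanoi(5) = 2 * 15 + 1 = 31
hanoi(6) = 2 * 31 + 1 = 63
hanoi(7) = 2 * 63 + 1 = 127
hanoi(8) = 2 * 127 + 1 = 255
hanoi(9) = 2 * 255 + 1 = 511
= 511


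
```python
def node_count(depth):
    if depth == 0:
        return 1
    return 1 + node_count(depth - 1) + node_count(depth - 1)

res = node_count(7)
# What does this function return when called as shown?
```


node_count(7)
= 1 + node_count(6) + node_count(6)
= 1 + 2 * node_count(6)
node_count(k) = 2^(k+1) - 1
node_count(0) = 1
node_count(1) = 3
node_count(2) = 7
node_count(3) = 15
node_count(4) = 31
node_count(7) = 2^8 - 1 = 255


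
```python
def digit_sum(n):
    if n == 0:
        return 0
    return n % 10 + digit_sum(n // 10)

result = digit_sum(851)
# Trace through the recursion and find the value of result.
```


digit_sum(851)
= 1 + digit_sum(85)
= 1 + 5 + digit_sum(8)
= 1 + 5 + 8 + digit_sum(0)
= 1 + 5 + 8 + 0
= 14


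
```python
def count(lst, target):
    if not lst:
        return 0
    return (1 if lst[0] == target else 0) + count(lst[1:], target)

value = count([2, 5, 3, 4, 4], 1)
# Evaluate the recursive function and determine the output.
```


count([2, 5, 3, 4, 4], 1)
lst[0]=2 != 1: 0 + count([5, 3, 4, 4], 1)
lst[0]=5 != 1: 0 + count([3, 4, 4], 1)
lst[0]=3 != 1: 0 + count([4, 4], 1)
lst[0]=4 != 1: 0 + count([4], 1)
lst[0]=4 != 1: 0 + count([], 1)
= 0


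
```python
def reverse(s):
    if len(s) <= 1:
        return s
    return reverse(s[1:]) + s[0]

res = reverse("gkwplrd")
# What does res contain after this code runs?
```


reverse("gkwplrd")
= reverse("kwplrd") + "g"
= reverse("wplrd") + "k" + "g"
= reverse("plrd") + "w" + "k" + "g"
= reverse("lrd") + "p" + "w" + "k" + "g"
= reverse("rd") + "l" + "p" + "w" + "k" + "g"
= reverse("d") + "r" + "l" + "p" + "w" + "k" + "g"
= "d" + "r" + "l" + "p" + "w" + "k" + "g"
= "drlpwkg"


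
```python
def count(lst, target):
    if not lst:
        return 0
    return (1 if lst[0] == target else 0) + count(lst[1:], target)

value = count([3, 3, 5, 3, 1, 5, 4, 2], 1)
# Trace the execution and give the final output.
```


count([3, 3, 5, 3, 1, 5, 4, 2], 1)
lst[0]=3 != 1: 0 + count([3, 5, 3, 1, 5, 4, 2], 1)
lst[0]=3 != 1: 0 + count([5, 3, 1, 5, 4, 2], 1)
lst[0]=5 != 1: 0 + count([3, 1, 5, 4, 2], 1)
lst[0]=3 != 1: 0 + count([1, 5, 4, 2], 1)
lst[0]=1 == 1: 1 + count([5, 4, 2], 1)
lst[0]=5 != 1: 0 + count([4, 2], 1)
lst[0]=4 != 1: 0 + count([2], 1)
lst[0]=2 != 1: 0 + count([], 1)
= 1


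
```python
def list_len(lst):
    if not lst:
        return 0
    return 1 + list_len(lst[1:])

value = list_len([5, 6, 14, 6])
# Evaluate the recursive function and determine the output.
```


list_len([5, 6, 14, 6])
= 1 + list_len([6, 14, 6])
= 1 + 1 + list_len([14, 6])
= 1 + 1 + 1 + list_len([6])
= 1 + 1 + 1 + 1 + list_len([])
= 1 + 1 + 1 + 1 + 0
= 4


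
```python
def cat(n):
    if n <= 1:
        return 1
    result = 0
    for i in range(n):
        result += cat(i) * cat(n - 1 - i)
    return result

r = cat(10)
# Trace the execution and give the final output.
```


cat(10)
= sum of cat(i) * cat(10-1-i) for i in 0..9
First compute sub-values bottom-up:
  cat(0) = 1, cat(1) = 1
  cat(2) = 1*1 + 1*1 = 2
  cat(3) = 1*2 + 1*1 + 2*1 = 5
  cat(4) = 1*5 + 1*2 + 2*1 + 5*1 = 14
  cat(5) = 1*14 + 1*5 + 2*2 + 5*1 + 14*1 = 42
  cat(6) = 1*42 + 1*14 + 2*5 + 5*2 + 14*1 + 42*1 = 132
  cat(7) = 1*132 + 1*42 + 2*14 + 5*5 + 14*2 + 42*1 + 132*1 = 429
  cat(8) = 1*429 + 1*132 + 2*42 + 5*14 + 14*5 + 42*2 + 132*1 + 429*1 = 1430
  cat(9) = 1*1430 + 1*429 + 2*132 + 5*42 + 14*14 + 42*5 + 132*2 + 429*1 + 1430*1 = 4862
Now cat(10):
  cat(0)*cat(9) = 1*4862 = 4862
  cat(1)*cat(8) = 1*1430 = 1430
  cat(2)*cat(7) = 2*429 = 858
  cat(3)*cat(6) = 5*132 = 660
  cat(4)*cat(5) = 14*42 = 588
  cat(5)*cat(4) = 42*14 = 588
  cat(6)*cat(3) = 132*5 = 660
  cat(7)*cat(2) = 429*2 = 858
  cat(8)*cat(1) = 1430*1 = 1430
  cat(9)*cat(0) = 4862*1 = 4862
= 4862 + 1430 + 858 + 660 + 588 + 588 + 660 + 858 + 1430 + 4862
= 16796


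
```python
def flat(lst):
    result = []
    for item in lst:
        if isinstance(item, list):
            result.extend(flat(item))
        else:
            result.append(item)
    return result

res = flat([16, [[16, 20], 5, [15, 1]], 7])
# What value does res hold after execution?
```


flat([16, [[16, 20], 5, [15, 1]], 7])
Processing each element:
  16 is not a list -> append 16
  [[16, 20], 5, [15, 1]] is a list -> flat recursively -> [16, 20, 5, 15, 1]
  7 is not a list -> append 7
= [16, 16, 20, 5, 15, 1, 7]


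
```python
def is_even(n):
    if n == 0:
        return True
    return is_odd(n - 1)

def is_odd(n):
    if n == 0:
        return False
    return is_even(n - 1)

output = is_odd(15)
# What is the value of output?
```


is_odd(15)
= is_even(14)
= is_odd(13)
= is_even(12)
= is_odd(11)
= is_even(10)
= is_odd(9)
= is_even(8)
= is_odd(7)
= is_even(6)
= is_odd(5)
= is_even(4)
= is_odd(3)
= is_even(2)
= is_odd(1)
= is_even(0)
n == 0: return True
= True


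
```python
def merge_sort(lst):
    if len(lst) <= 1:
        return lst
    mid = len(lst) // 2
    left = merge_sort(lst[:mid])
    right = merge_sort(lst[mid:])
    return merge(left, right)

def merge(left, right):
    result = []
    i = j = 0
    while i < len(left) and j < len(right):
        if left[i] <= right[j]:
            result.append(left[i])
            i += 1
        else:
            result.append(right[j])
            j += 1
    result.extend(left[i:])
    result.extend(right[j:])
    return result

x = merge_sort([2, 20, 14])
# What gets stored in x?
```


merge_sort([2, 20, 14])
Split into [2] and [20, 14]
Left sorted: [2]
Right sorted: [14, 20]
Merge [2] and [14, 20]
= [2, 14, 20]


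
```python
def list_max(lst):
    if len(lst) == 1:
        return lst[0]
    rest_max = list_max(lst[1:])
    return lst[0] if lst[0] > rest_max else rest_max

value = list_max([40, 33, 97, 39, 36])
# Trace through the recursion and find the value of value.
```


list_max([40, 33, 97, 39, 36])
= compare 40 with list_max([33, 97, 39, 36])
= compare 33 with list_max([97, 39, 36])
= compare 97 with list_max([39, 36])
= compare 39 with list_max([36])
Base: list_max([36]) = 36
compare 39 with 36: max = 39
compare 97 with 39: max = 97
compare 33 with 97: max = 97
compare 40 with 97: max = 97
= 97


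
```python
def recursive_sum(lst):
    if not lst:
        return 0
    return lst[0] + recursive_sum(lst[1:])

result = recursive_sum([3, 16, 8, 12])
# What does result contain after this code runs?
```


recursive_sum([3, 16, 8, 12])
= 3 + recursive_sum([16, 8, 12])
= 3 + 16 + recursive_sum([8, 12])
= 3 + 16 + 8 + recursive_sum([12])
= 3 + 16 + 8 + 12 + recursive_sum([])
= 3 + 16 + 8 + 12 + 0
= 39


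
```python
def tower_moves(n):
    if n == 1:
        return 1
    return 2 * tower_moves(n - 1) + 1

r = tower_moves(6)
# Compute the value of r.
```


tower_moves(6)
= 2 * tower_moves(5) + 1
= 2 * (2 * tower_moves(4) + 1) + 1
= 2 * (2 * (2 * tower_moves(3) + 1) + 1) + 1
= 2 * (2 * (2 * (2 * tower_moves(2) + 1) + 1) + 1) + 1
= 2 * (2 * (2 * (2 * (2 * tower_moves(1) + 1) + 1) + 1) + 1) + 1
Now compute bottom-up:
tower_moves(1) = 1
tower_moves(2) = 2 * 1 + 1 = 3
tower_moves(3) = 2 * 3 + 1 = 7
tower_moves(4) = 2 * 7 + 1 = 15
tower_moves(5) = 2 * 15 + 1 = 31
tower_moves(6) = 2 * 31 + 1 = 63
= 63


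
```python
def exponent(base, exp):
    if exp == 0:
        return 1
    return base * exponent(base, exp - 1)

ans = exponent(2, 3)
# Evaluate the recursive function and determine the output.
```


exponent(2, 3)
= 2 * exponent(2, 2)
= 2 * 2 * exponent(2, 1)
= 2 * 2 * 2 * exponent(2, 0)
= 2 * 2 * 2 * 1
= 8


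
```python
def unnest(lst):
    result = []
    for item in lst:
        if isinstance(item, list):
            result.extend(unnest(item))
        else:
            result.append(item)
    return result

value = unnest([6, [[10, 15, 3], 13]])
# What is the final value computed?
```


unnest([6, [[10, 15, 3], 13]])
Processing each element:
  6 is not a list -> append 6
  [[10, 15, 3], 13] is a list -> unnest recursively -> [10, 15, 3, 13]
= [6, 10, 15, 3, 13]


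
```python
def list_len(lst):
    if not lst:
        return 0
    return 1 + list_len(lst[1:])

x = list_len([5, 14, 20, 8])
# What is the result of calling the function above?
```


list_len([5, 14, 20, 8])
= 1 + list_len([14, 20, 8])
= 1 + 1 + list_len([20, 8])
= 1 + 1 + 1 + list_len([8])
= 1 + 1 + 1 + 1 + list_len([])
= 1 + 1 + 1 + 1 + 0
= 4


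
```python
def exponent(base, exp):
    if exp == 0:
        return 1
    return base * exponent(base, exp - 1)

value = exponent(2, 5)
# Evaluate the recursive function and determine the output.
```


exponent(2, 5)
= 2 * exponent(2, 4)
= 2 * 2 * exponent(2, 3)
= 2 * 2 * 2 * exponent(2, 2)
= 2 * 2 * 2 * 2 * exponent(2, 1)
= 2 * 2 * 2 * 2 * 2 * exponent(2, 0)
= 2 * 2 * 2 * 2 * 2 * 1
= 32


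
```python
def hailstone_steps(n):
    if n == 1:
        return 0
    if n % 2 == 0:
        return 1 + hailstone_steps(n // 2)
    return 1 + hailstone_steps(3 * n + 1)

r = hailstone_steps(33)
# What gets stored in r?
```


hailstone_steps(33)
33 is odd -> 3*33+1 = 100 -> hailstone_steps(100)
100 is even -> hailstone_steps(50)
50 is even -> hailstone_steps(25)
25 is odd -> 3*25+1 = 76 -> hailstone_steps(76)
76 is even -> hailstone_steps(38)
38 is even -> hailstone_steps(19)
19 is odd -> 3*19+1 = 58 -> hailstone_steps(58)
58 is even -> hailstone_steps(29)
29 is odd -> 3*29+1 = 88 -> hailstone_steps(88)
88 is even -> hailstone_steps(44)
44 is even -> hailstone_steps(22)
22 is even -> hailstone_steps(11)
11 is odd -> 3*11+1 = 34 -> hailstone_steps(34)
34 is even -> hailstone_steps(17)
17 is odd -> 3*17+1 = 52 -> hailstone_steps(52)
52 is even -> hailstone_steps(26)
26 is even -> hailstone_steps(13)
13 is odd -> 3*13+1 = 40 -> hailstone_steps(40)
40 is even -> hailstone_steps(20)
20 is even -> hailstone_steps(10)
10 is even -> hailstone_steps(5)
5 is odd -> 3*5+1 = 16 -> hailstone_steps(16)
16 is even -> hailstone_steps(8)
8 is even -> hailstone_steps(4)
4 is even -> hailstone_steps(2)
2 is even -> hailstone_steps(1)
Reached 1 after 26 steps
= 26


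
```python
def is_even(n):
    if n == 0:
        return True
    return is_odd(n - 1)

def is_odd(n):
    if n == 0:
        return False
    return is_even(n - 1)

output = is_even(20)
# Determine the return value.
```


is_even(20)
= is_odd(19)
= is_even(18)
= is_odd(17)
= is_even(16)
= is_odd(15)
= is_even(14)
= is_odd(13)
= is_even(12)
= is_odd(11)
= is_even(10)
= is_odd(9)
= is_even(8)
= is_odd(7)
= is_even(6)
= is_odd(5)
= is_even(4)
= is_odd(3)
= is_even(2)
= is_odd(1)
= is_even(0)
n == 0: return True
= True


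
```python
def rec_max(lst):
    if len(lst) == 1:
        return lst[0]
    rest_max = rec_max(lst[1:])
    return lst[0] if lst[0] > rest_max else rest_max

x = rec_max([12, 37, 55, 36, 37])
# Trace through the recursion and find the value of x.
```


rec_max([12, 37, 55, 36, 37])
= compare 12 with rec_max([37, 55, 36, 37])
= compare 37 with rec_max([55, 36, 37])
= compare 55 with rec_max([36, 37])
= compare 36 with rec_max([37])
Base: rec_max([37]) = 37
compare 36 with 37: max = 37
compare 55 with 37: max = 55
compare 37 with 55: max = 55
compare 12 with 55: max = 55
= 55


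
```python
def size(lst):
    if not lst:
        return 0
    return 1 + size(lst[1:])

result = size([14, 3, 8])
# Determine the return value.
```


size([14, 3, 8])
= 1 + size([3, 8])
= 1 + 1 + size([8])
= 1 + 1 + 1 + size([])
= 1 + 1 + 1 + 0
= 3


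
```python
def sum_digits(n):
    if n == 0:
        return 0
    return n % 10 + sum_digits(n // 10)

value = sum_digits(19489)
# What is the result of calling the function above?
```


sum_digits(19489)
= 9 + sum_digits(1948)
= 9 + 8 + sum_digits(194)
= 9 + 8 + 4 + sum_digits(19)
= 9 + 8 + 4 + 9 + sum_digits(1)
= 9 + 8 + 4 + 9 + 1 + sum_digits(0)
= 9 + 8 + 4 + 9 + 1 + 0
= 31


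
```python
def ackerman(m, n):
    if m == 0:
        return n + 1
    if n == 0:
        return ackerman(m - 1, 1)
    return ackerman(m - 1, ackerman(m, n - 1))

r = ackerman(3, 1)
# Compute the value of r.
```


ackerman(3, 1)
= ackerman(2, ackerman(3, 0))
First compute ackerman(3, 0) = 5
= ackerman(2, 5)
= 13


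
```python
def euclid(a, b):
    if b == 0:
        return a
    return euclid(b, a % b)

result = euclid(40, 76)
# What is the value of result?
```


euclid(40, 76)
= euclid(76, 40 % 76) = euclid(76, 40)
= euclid(40, 76 % 40) = euclid(40, 36)
= euclid(36, 40 % 36) = euclid(36, 4)
= euclid(4, 36 % 4) = euclid(4, 0)
b == 0, return a = 4


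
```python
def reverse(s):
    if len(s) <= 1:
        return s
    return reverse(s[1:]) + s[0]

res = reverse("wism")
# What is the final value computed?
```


reverse("wism")
= reverse("ism") + "w"
= reverse("sm") + "i" + "w"
= reverse("m") + "s" + "i" + "w"
= "m" + "s" + "i" + "w"
= "msiw"


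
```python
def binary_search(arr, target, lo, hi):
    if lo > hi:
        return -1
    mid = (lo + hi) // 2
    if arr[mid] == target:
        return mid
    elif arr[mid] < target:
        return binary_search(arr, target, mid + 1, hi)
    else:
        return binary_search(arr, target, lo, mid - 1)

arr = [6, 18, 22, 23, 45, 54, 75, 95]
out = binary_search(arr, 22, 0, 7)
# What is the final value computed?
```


binary_search(arr, 22, 0, 7)
lo=0, hi=7, mid=3, arr[mid]=23
23 > 22, search left half
lo=0, hi=2, mid=1, arr[mid]=18
18 < 22, search right half
lo=2, hi=2, mid=2, arr[mid]=22
arr[2] == 22, found at index 2
= 2


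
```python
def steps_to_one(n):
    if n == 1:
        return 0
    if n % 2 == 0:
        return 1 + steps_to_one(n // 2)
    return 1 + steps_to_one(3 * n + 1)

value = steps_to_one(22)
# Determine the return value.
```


steps_to_one(22)
22 is even -> steps_to_one(11)
11 is odd -> 3*11+1 = 34 -> steps_to_one(34)
34 is even -> steps_to_one(17)
17 is odd -> 3*17+1 = 52 -> steps_to_one(52)
52 is even -> steps_to_one(26)
26 is even -> steps_to_one(13)
13 is odd -> 3*13+1 = 40 -> steps_to_one(40)
40 is even -> steps_to_one(20)
20 is even -> steps_to_one(10)
10 is even -> steps_to_one(5)
5 is odd -> 3*5+1 = 16 -> steps_to_one(16)
16 is even -> steps_to_one(8)
8 is even -> steps_to_one(4)
4 is even -> steps_to_one(2)
2 is even -> steps_to_one(1)
Reached 1 after 15 steps
= 15


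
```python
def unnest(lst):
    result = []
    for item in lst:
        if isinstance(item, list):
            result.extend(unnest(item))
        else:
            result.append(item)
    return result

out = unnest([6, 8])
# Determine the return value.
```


unnest([6, 8])
Processing each element:
  6 is not a list -> append 6
  8 is not a list -> append 8
= [6, 8]


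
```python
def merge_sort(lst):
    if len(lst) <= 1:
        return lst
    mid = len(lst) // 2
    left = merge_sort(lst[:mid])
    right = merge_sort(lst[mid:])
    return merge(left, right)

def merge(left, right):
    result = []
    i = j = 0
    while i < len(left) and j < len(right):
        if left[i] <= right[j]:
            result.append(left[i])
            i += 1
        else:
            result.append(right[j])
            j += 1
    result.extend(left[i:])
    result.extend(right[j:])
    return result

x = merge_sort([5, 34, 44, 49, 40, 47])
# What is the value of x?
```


merge_sort([5, 34, 44, 49, 40, 47])
Split into [5, 34, 44] and [49, 40, 47]
Left sorted: [5, 34, 44]
Right sorted: [40, 47, 49]
Merge [5, 34, 44] and [40, 47, 49]
= [5, 34, 40, 44, 47, 49]
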